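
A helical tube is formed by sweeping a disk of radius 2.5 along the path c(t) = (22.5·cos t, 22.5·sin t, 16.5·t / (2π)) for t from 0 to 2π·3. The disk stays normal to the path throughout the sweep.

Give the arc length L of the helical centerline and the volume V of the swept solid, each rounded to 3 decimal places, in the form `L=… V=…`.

2πR = 2π·22.5 = 141.371669
per-turn = √(141.371669² + 16.5²) = √(19985.9489 + 272.25) = √20258.1989 = 142.331300
L = 3 × 142.331300 = 426.993899
V = π·2.5² × L = 19.634954 × 426.993899 = 8384.005611

L=426.994 V=8384.006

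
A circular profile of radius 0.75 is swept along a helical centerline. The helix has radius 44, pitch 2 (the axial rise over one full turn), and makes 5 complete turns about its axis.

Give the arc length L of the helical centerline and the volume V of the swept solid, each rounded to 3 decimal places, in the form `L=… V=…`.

2πR = 2π·44 = 276.460154
per-turn = √(276.460154² + 2²) = √(76430.2165 + 4) = √76434.2165 = 276.467388
L = 5 × 276.467388 = 1382.336939
V = π·0.75² × L = 1.767146 × 1382.336939 = 2442.791009

L=1382.337 V=2442.791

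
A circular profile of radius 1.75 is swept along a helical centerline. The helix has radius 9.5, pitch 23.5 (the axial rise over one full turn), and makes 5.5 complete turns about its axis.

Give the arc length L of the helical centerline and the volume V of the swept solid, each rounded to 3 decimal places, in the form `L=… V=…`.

2πR = 2π·9.5 = 59.690260
per-turn = √(59.690260² + 23.5²) = √(3562.9272 + 552.25) = √4115.1772 = 64.149647
L = 5.5 × 64.149647 = 352.823058
V = π·1.75² × L = 9.621128 × 352.823058 = 3394.555623

L=352.823 V=3394.556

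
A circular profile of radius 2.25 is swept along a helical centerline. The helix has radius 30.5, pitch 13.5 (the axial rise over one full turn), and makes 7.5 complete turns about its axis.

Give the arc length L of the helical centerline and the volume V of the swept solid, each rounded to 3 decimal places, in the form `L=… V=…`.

L=1440.841 V=22915.579

2πR = 2π·30.5 = 191.637152
per-turn = √(191.637152² + 13.5²) = √(36724.7980 + 182.25) = √36907.0480 = 192.112071
L = 7.5 × 192.112071 = 1440.840535
V = π·2.25² × L = 15.904313 × 1440.840535 = 22915.578584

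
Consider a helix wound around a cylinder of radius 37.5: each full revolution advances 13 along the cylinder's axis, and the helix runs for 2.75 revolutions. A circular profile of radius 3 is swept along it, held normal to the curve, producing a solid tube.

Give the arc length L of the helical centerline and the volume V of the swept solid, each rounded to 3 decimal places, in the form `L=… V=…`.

2πR = 2π·37.5 = 235.619449
per-turn = √(235.619449² + 13²) = √(55516.5248 + 169) = √55685.5248 = 235.977806
L = 2.75 × 235.977806 = 648.938966
V = π·3² × L = 28.274334 × 648.938966 = 18348.316980

L=648.939 V=18348.317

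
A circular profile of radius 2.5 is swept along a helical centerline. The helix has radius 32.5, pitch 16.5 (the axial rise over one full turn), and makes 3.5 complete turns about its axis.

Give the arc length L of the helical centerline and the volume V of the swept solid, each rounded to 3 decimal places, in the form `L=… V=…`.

L=717.042 V=14079.081

2πR = 2π·32.5 = 204.203522
per-turn = √(204.203522² + 16.5²) = √(41699.0786 + 272.25) = √41971.3286 = 204.869052
L = 3.5 × 204.869052 = 717.041683
V = π·2.5² × L = 19.634954 × 717.041683 = 14079.080524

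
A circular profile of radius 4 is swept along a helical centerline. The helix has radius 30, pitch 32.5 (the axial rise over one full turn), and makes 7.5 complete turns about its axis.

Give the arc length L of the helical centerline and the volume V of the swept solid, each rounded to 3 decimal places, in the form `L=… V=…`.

2πR = 2π·30 = 188.495559
per-turn = √(188.495559² + 32.5²) = √(35530.5758 + 1056.25) = √36586.8258 = 191.276830
L = 7.5 × 191.276830 = 1434.576228
V = π·4² × L = 50.265482 × 1434.576228 = 72109.666218

L=1434.576 V=72109.666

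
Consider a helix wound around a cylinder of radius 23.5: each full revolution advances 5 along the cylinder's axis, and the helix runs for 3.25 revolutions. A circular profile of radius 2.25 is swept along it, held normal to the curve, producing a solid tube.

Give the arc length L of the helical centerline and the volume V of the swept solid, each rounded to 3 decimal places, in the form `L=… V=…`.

2πR = 2π·23.5 = 147.654855
per-turn = √(147.654855² + 5²) = √(21801.9561 + 25) = √21826.9561 = 147.739487
L = 3.25 × 147.739487 = 480.153334
V = π·2.25² × L = 15.904313 × 480.153334 = 7636.508818

L=480.153 V=7636.509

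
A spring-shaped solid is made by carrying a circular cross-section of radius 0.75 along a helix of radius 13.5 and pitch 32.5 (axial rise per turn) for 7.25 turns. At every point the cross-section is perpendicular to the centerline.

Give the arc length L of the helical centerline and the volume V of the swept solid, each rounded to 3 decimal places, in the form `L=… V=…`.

2πR = 2π·13.5 = 84.823002
per-turn = √(84.823002² + 32.5²) = √(7194.9416 + 1056.25) = √8251.1916 = 90.836070
L = 7.25 × 90.836070 = 658.561507
V = π·0.75² × L = 1.767146 × 658.561507 = 1163.774246

L=658.562 V=1163.774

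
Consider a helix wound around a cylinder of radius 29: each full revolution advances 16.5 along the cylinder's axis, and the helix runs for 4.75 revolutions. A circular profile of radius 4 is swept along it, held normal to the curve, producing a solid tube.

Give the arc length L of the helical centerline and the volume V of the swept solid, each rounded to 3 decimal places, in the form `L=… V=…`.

2πR = 2π·29 = 182.212374
per-turn = √(182.212374² + 16.5²) = √(33201.3492 + 272.25) = √33473.5992 = 182.957916
L = 4.75 × 182.957916 = 869.050103
V = π·4² × L = 50.265482 × 869.050103 = 43683.222723

L=869.050 V=43683.223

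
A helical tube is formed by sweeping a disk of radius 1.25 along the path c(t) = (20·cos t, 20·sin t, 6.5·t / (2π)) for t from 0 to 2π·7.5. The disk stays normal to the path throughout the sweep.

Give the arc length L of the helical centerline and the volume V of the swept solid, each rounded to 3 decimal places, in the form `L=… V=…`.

L=943.738 V=4632.562

2πR = 2π·20 = 125.663706
per-turn = √(125.663706² + 6.5²) = √(15791.3670 + 42.25) = √15833.6170 = 125.831701
L = 7.5 × 125.831701 = 943.737759
V = π·1.25² × L = 4.908739 × 943.737759 = 4632.561894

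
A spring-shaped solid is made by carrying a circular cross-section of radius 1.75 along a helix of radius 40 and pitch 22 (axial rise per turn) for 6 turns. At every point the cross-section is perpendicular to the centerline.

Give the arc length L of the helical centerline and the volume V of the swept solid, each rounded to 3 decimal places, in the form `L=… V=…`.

2πR = 2π·40 = 251.327412
per-turn = √(251.327412² + 22²) = √(63165.4682 + 484) = √63649.4682 = 252.288462
L = 6 × 252.288462 = 1513.730773
V = π·1.75² × L = 9.621128 × 1513.730773 = 14563.796773

L=1513.731 V=14563.797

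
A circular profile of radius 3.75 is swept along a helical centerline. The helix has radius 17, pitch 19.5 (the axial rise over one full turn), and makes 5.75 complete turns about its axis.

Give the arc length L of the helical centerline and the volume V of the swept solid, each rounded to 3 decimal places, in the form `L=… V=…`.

L=624.332 V=27582.154

2πR = 2π·17 = 106.814150
per-turn = √(106.814150² + 19.5²) = √(11409.2627 + 380.25) = √11789.5127 = 108.579522
L = 5.75 × 108.579522 = 624.332254
V = π·3.75² × L = 44.178647 × 624.332254 = 27582.154062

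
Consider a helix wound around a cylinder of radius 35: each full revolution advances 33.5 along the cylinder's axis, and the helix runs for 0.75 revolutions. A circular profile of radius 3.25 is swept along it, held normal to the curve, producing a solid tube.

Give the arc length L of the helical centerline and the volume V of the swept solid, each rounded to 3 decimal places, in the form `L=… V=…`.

L=166.836 V=5536.142

2πR = 2π·35 = 219.911486
per-turn = √(219.911486² + 33.5²) = √(48361.0616 + 1122.25) = √49483.3116 = 222.448447
L = 0.75 × 222.448447 = 166.836335
V = π·3.25² × L = 33.183072 × 166.836335 = 5536.142192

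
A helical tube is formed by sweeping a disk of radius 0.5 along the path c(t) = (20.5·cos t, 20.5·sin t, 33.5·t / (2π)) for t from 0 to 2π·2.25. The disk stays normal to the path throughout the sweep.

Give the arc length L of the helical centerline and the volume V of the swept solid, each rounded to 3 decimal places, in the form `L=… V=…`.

L=299.453 V=235.190

2πR = 2π·20.5 = 128.805299
per-turn = √(128.805299² + 33.5²) = √(16590.8050 + 1122.25) = √17713.0550 = 133.090402
L = 2.25 × 133.090402 = 299.453404
V = π·0.5² × L = 0.785398 × 299.453404 = 235.190153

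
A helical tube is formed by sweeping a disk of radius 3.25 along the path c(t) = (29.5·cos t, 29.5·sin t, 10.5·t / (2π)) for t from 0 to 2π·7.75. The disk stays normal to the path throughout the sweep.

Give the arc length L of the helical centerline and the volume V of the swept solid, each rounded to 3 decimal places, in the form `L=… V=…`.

2πR = 2π·29.5 = 185.353967
per-turn = √(185.353967² + 10.5²) = √(34356.0929 + 110.25) = √34466.3429 = 185.651132
L = 7.75 × 185.651132 = 1438.796275
V = π·3.25² × L = 33.183072 × 1438.796275 = 47743.680975

L=1438.796 V=47743.681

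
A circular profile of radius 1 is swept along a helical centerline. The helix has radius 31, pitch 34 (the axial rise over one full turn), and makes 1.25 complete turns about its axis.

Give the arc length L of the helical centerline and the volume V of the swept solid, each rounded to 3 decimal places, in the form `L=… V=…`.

2πR = 2π·31 = 194.778745
per-turn = √(194.778745² + 34²) = √(37938.7593 + 1156) = √39094.7593 = 197.723947
L = 1.25 × 197.723947 = 247.154934
V = π·1² × L = 3.141593 × 247.154934 = 776.460125

L=247.155 V=776.460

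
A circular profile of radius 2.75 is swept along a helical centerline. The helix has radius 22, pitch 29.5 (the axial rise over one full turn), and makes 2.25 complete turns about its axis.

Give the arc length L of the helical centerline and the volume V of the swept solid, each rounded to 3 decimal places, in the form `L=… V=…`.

2πR = 2π·22 = 138.230077
per-turn = √(138.230077² + 29.5²) = √(19107.5541 + 870.25) = √19977.8041 = 141.342860
L = 2.25 × 141.342860 = 318.021435
V = π·2.75² × L = 23.758294 × 318.021435 = 7555.646901

L=318.021 V=7555.647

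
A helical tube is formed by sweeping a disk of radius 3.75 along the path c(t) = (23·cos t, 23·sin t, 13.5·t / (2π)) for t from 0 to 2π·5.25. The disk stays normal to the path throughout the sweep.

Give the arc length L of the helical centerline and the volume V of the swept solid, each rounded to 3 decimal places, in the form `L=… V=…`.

L=761.998 V=33664.036

2πR = 2π·23 = 144.513262
per-turn = √(144.513262² + 13.5²) = √(20884.0829 + 182.25) = √21066.3329 = 145.142457
L = 5.25 × 145.142457 = 761.997901
V = π·3.75² × L = 44.178647 × 761.997901 = 33664.036041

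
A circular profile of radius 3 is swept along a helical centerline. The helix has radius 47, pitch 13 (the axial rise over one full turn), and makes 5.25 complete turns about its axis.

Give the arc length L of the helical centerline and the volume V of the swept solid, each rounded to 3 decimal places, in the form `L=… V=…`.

2πR = 2π·47 = 295.309709
per-turn = √(295.309709² + 13²) = √(87207.8245 + 169) = √87376.8245 = 295.595711
L = 5.25 × 295.595711 = 1551.877484
V = π·3² × L = 28.274334 × 1551.877484 = 43878.302123

L=1551.877 V=43878.302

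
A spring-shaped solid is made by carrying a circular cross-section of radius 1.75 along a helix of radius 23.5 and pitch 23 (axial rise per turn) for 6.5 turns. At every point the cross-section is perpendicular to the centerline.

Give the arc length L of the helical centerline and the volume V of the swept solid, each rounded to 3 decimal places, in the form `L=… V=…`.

L=971.330 V=9345.294

2πR = 2π·23.5 = 147.654855
per-turn = √(147.654855² + 23²) = √(21801.9561 + 529) = √22330.9561 = 149.435458
L = 6.5 × 149.435458 = 971.330477
V = π·1.75² × L = 9.621128 × 971.330477 = 9345.294368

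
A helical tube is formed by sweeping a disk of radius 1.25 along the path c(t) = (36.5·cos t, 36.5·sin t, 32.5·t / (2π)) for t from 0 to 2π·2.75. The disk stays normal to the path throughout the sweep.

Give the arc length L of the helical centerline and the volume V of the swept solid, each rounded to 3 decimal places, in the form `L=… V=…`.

2πR = 2π·36.5 = 229.336264
per-turn = √(229.336264² + 32.5²) = √(52595.1219 + 1056.25) = √53651.3719 = 231.627658
L = 2.75 × 231.627658 = 636.976059
V = π·1.25² × L = 4.908739 × 636.976059 = 3126.748918

L=636.976 V=3126.749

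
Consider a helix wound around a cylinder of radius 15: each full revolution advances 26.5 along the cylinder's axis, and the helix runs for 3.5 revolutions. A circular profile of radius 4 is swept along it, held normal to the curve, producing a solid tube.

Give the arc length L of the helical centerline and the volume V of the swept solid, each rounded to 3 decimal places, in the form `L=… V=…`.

L=342.659 V=17223.902

2πR = 2π·15 = 94.247780
per-turn = √(94.247780² + 26.5²) = √(8882.6440 + 702.25) = √9584.8940 = 97.902472
L = 3.5 × 97.902472 = 342.658651
V = π·4² × L = 50.265482 × 342.658651 = 17223.902405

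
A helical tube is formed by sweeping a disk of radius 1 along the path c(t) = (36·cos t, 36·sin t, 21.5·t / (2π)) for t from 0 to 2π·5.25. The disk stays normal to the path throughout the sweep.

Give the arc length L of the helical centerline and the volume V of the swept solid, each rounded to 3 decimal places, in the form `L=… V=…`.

L=1192.874 V=3747.525

2πR = 2π·36 = 226.194671
per-turn = √(226.194671² + 21.5²) = √(51164.0292 + 462.25) = √51626.2792 = 227.214170
L = 5.25 × 227.214170 = 1192.874394
V = π·1² × L = 3.141593 × 1192.874394 = 3747.525434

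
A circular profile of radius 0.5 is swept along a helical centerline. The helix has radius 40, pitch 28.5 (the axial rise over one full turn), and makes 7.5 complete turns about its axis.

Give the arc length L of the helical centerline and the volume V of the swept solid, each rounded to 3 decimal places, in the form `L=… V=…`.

L=1897.036 V=1489.929

2πR = 2π·40 = 251.327412
per-turn = √(251.327412² + 28.5²) = √(63165.4682 + 812.25) = √63977.7182 = 252.938171
L = 7.5 × 252.938171 = 1897.036280
V = π·0.5² × L = 0.785398 × 1897.036280 = 1489.928810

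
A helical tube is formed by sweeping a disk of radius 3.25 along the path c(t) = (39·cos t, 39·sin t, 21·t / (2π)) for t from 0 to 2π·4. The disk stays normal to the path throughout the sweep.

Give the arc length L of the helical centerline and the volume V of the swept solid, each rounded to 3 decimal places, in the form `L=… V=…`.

2πR = 2π·39 = 245.044227
per-turn = √(245.044227² + 21²) = √(60046.6732 + 441) = √60487.6732 = 245.942418
L = 4 × 245.942418 = 983.769674
V = π·3.25² × L = 33.183072 × 983.769674 = 32644.500310

L=983.770 V=32644.500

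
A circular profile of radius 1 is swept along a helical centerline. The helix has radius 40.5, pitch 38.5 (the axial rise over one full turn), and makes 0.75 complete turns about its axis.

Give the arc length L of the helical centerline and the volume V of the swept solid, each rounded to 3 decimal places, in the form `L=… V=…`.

2πR = 2π·40.5 = 254.469005
per-turn = √(254.469005² + 38.5²) = √(64754.4745 + 1482.25) = √66236.7245 = 257.364964
L = 0.75 × 257.364964 = 193.023723
V = π·1² × L = 3.141593 × 193.023723 = 606.401909

L=193.024 V=606.402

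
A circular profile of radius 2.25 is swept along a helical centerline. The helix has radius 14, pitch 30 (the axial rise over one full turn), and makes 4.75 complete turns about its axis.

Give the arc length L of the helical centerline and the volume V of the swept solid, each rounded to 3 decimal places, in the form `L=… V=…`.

L=441.463 V=7021.167

2πR = 2π·14 = 87.964594
per-turn = √(87.964594² + 30²) = √(7737.7699 + 900) = √8637.7699 = 92.939603
L = 4.75 × 92.939603 = 441.463115
V = π·2.25² × L = 15.904313 × 441.463115 = 7021.167481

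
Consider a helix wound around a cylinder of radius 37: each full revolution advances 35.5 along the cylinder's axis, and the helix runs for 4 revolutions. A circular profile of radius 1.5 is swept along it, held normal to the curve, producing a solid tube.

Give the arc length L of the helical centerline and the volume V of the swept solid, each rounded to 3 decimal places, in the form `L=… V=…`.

2πR = 2π·37 = 232.477856
per-turn = √(232.477856² + 35.5²) = √(54045.9537 + 1260.25) = √55306.2037 = 235.172710
L = 4 × 235.172710 = 940.690841
V = π·1.5² × L = 7.068583 × 940.690841 = 6649.351733

L=940.691 V=6649.352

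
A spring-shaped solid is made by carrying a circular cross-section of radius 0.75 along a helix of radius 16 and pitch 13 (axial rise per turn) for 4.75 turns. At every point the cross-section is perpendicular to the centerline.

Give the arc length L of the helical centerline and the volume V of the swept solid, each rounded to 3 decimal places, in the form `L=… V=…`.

2πR = 2π·16 = 100.530965
per-turn = √(100.530965² + 13²) = √(10106.4749 + 169) = √10275.4749 = 101.368017
L = 4.75 × 101.368017 = 481.498082
V = π·0.75² × L = 1.767146 × 481.498082 = 850.877345

L=481.498 V=850.877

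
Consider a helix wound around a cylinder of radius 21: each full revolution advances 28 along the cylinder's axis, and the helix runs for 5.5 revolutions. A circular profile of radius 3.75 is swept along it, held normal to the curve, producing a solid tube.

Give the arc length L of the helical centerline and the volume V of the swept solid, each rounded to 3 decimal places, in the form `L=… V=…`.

2πR = 2π·21 = 131.946891
per-turn = √(131.946891² + 28²) = √(17409.9822 + 784) = √18193.9822 = 134.885070
L = 5.5 × 134.885070 = 741.867886
V = π·3.75² × L = 44.178647 × 741.867886 = 32774.719232

L=741.868 V=32774.719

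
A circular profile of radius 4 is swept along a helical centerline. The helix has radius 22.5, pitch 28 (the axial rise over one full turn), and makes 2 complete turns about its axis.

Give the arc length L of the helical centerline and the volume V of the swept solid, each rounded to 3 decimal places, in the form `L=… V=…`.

L=288.236 V=14488.305

2πR = 2π·22.5 = 141.371669
per-turn = √(141.371669² + 28²) = √(19985.9489 + 784) = √20769.9489 = 144.117830
L = 2 × 144.117830 = 288.235660
V = π·4² × L = 50.265482 × 288.235660 = 14488.304507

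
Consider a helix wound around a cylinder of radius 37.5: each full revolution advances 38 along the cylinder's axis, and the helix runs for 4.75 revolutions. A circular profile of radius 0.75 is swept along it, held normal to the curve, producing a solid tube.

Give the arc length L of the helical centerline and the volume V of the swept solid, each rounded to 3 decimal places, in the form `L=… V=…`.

2πR = 2π·37.5 = 235.619449
per-turn = √(235.619449² + 38²) = √(55516.5248 + 1444) = √56960.5248 = 238.664042
L = 4.75 × 238.664042 = 1133.654198
V = π·0.75² × L = 1.767146 × 1133.654198 = 2003.332331

L=1133.654 V=2003.332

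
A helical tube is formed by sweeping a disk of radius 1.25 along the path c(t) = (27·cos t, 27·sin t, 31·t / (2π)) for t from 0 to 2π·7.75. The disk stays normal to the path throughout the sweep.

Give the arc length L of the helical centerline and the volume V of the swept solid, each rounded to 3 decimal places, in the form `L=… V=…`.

2πR = 2π·27 = 169.646003
per-turn = √(169.646003² + 31²) = √(28779.7664 + 961) = √29740.7664 = 172.455114
L = 7.75 × 172.455114 = 1336.527135
V = π·1.25² × L = 4.908739 × 1336.527135 = 6560.662235

L=1336.527 V=6560.662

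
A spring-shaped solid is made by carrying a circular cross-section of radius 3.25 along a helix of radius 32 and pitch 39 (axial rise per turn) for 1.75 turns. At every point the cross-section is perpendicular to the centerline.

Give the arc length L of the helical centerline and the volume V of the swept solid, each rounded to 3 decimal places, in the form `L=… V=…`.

2πR = 2π·32 = 201.061930
per-turn = √(201.061930² + 39²) = √(40425.8996 + 1521) = √41946.8996 = 204.809423
L = 1.75 × 204.809423 = 358.416490
V = π·3.25² × L = 33.183072 × 358.416490 = 11893.360329

L=358.416 V=11893.360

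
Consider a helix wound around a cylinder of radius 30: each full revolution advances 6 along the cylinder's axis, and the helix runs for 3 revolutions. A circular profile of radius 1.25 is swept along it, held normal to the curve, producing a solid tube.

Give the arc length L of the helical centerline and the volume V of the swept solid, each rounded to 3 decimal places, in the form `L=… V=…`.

L=565.773 V=2777.232

2πR = 2π·30 = 188.495559
per-turn = √(188.495559² + 6²) = √(35530.5758 + 36) = √35566.5758 = 188.591028
L = 3 × 188.591028 = 565.773084
V = π·1.25² × L = 4.908739 × 565.773084 = 2777.232132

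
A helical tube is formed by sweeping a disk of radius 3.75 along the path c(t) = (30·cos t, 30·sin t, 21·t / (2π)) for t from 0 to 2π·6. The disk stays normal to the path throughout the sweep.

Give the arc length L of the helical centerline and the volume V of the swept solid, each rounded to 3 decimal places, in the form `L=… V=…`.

L=1137.970 V=50273.994

2πR = 2π·30 = 188.495559
per-turn = √(188.495559² + 21²) = √(35530.5758 + 441) = √35971.5758 = 189.661741
L = 6 × 189.661741 = 1137.970444
V = π·3.75² × L = 44.178647 × 1137.970444 = 50273.994170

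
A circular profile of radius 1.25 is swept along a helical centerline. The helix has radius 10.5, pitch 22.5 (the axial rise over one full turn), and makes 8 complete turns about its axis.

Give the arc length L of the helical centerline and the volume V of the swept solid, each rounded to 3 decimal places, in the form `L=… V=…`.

L=557.638 V=2737.297

2πR = 2π·10.5 = 65.973446
per-turn = √(65.973446² + 22.5²) = √(4352.4955 + 506.25) = √4858.7455 = 69.704702
L = 8 × 69.704702 = 557.637619
V = π·1.25² × L = 4.908739 × 557.637619 = 2737.297263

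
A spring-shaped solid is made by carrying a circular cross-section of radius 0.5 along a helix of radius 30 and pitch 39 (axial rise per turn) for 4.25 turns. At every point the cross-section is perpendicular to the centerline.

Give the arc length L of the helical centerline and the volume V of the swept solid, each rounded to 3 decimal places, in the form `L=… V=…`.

L=818.073 V=642.513

2πR = 2π·30 = 188.495559
per-turn = √(188.495559² + 39²) = √(35530.5758 + 1521) = √37051.5758 = 192.487859
L = 4.25 × 192.487859 = 818.073401
V = π·0.5² × L = 0.785398 × 818.073401 = 642.513346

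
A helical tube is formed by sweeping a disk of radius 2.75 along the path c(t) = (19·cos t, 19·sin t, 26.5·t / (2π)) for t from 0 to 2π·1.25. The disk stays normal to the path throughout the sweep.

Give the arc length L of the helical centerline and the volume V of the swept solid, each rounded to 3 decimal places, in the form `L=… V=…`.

L=152.858 V=3631.645

2πR = 2π·19 = 119.380521
per-turn = √(119.380521² + 26.5²) = √(14251.7088 + 702.25) = √14953.9588 = 122.286380
L = 1.25 × 122.286380 = 152.857975
V = π·2.75² × L = 23.758294 × 152.857975 = 3631.644781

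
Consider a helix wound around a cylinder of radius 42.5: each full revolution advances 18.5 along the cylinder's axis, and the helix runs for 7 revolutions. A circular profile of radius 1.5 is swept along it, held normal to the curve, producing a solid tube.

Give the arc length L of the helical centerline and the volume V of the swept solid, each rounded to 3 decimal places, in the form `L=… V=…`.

L=1873.728 V=13244.603

2πR = 2π·42.5 = 267.035376
per-turn = √(267.035376² + 18.5²) = √(71307.8918 + 342.25) = √71650.1418 = 267.675441
L = 7 × 267.675441 = 1873.728088
V = π·1.5² × L = 7.068583 × 1873.728088 = 13244.603392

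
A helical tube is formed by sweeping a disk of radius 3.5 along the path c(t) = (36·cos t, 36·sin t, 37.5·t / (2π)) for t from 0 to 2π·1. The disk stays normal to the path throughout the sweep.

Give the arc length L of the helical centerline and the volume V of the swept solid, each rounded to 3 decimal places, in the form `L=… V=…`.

2πR = 2π·36 = 226.194671
per-turn = √(226.194671² + 37.5²) = √(51164.0292 + 1406.25) = √52570.2792 = 229.282095
L = 1 × 229.282095 = 229.282095
V = π·3.5² × L = 38.484510 × 229.282095 = 8823.809090

L=229.282 V=8823.809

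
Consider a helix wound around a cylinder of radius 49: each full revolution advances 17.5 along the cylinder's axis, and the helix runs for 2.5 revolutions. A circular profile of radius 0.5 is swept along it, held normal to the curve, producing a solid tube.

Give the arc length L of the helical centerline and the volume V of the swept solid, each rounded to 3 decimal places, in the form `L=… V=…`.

2πR = 2π·49 = 307.876080
per-turn = √(307.876080² + 17.5²) = √(94787.6807 + 306.25) = √95093.9307 = 308.373038
L = 2.5 × 308.373038 = 770.932595
V = π·0.5² × L = 0.785398 × 770.932595 = 605.489045

L=770.933 V=605.489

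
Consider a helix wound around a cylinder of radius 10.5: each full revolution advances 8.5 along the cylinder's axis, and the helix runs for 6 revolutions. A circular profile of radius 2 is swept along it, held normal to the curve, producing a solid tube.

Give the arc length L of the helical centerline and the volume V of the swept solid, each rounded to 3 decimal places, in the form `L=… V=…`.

L=399.113 V=5015.396

2πR = 2π·10.5 = 65.973446
per-turn = √(65.973446² + 8.5²) = √(4352.4955 + 72.25) = √4424.7455 = 66.518761
L = 6 × 66.518761 = 399.112565
V = π·2² × L = 12.566371 × 399.112565 = 5015.396408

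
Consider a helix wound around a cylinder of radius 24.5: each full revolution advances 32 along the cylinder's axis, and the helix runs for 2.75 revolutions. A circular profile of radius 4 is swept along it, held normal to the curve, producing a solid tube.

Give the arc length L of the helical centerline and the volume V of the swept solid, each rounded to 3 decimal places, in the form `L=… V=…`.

2πR = 2π·24.5 = 153.938040
per-turn = √(153.938040² + 32²) = √(23696.9202 + 1024) = √24720.9202 = 157.228878
L = 2.75 × 157.228878 = 432.379415
V = π·4² × L = 50.265482 × 432.379415 = 21733.759914

L=432.379 V=21733.760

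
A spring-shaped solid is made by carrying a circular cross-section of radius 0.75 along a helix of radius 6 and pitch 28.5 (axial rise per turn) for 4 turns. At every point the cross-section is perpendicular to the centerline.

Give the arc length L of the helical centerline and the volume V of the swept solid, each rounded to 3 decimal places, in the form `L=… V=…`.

2πR = 2π·6 = 37.699112
per-turn = √(37.699112² + 28.5²) = √(1421.2230 + 812.25) = √2233.4730 = 47.259634
L = 4 × 47.259634 = 189.038537
V = π·0.75² × L = 1.767146 × 189.038537 = 334.058670

L=189.039 V=334.059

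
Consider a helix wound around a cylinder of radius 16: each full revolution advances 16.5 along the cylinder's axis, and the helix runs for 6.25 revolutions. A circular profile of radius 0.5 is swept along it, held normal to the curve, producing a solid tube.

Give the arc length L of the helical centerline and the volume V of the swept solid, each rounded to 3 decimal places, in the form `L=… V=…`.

2πR = 2π·16 = 100.530965
per-turn = √(100.530965² + 16.5²) = √(10106.4749 + 272.25) = √10378.7249 = 101.876027
L = 6.25 × 101.876027 = 636.725170
V = π·0.5² × L = 0.785398 × 636.725170 = 500.082779

L=636.725 V=500.083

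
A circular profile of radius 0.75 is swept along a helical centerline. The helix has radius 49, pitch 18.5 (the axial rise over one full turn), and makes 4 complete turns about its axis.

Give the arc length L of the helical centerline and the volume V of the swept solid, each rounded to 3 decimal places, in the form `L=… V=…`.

2πR = 2π·49 = 307.876080
per-turn = √(307.876080² + 18.5²) = √(94787.6807 + 342.25) = √95129.9307 = 308.431404
L = 4 × 308.431404 = 1233.725614
V = π·0.75² × L = 1.767146 × 1233.725614 = 2180.173121

L=1233.726 V=2180.173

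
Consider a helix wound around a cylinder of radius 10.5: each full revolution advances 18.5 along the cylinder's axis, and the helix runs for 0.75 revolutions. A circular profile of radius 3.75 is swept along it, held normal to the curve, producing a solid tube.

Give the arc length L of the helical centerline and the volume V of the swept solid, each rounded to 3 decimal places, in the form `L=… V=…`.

2πR = 2π·10.5 = 65.973446
per-turn = √(65.973446² + 18.5²) = √(4352.4955 + 342.25) = √4694.7455 = 68.518213
L = 0.75 × 68.518213 = 51.388660
V = π·3.75² × L = 44.178647 × 51.388660 = 2270.281450

L=51.389 V=2270.281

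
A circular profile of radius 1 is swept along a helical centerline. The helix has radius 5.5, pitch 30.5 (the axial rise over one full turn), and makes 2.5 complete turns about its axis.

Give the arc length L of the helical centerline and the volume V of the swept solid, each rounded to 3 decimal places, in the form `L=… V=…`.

2πR = 2π·5.5 = 34.557519
per-turn = √(34.557519² + 30.5²) = √(1194.2221 + 930.25) = √2124.4721 = 46.091996
L = 2.5 × 46.091996 = 115.229991
V = π·1² × L = 3.141593 × 115.229991 = 362.005693

L=115.230 V=362.006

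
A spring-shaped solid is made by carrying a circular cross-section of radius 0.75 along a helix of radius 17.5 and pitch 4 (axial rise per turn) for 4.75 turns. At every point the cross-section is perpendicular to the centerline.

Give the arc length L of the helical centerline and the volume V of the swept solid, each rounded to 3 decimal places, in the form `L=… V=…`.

L=522.635 V=923.573

2πR = 2π·17.5 = 109.955743
per-turn = √(109.955743² + 4²) = √(12090.2654 + 16) = √12106.2654 = 110.028475
L = 4.75 × 110.028475 = 522.635258
V = π·0.75² × L = 1.767146 × 522.635258 = 923.572736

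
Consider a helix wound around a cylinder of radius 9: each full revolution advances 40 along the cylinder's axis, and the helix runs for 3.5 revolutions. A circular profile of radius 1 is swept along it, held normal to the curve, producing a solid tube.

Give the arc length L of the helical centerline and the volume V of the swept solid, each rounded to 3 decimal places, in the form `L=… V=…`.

L=242.430 V=761.617

2πR = 2π·9 = 56.548668
per-turn = √(56.548668² + 40²) = √(3197.7518 + 1600) = √4797.7518 = 69.265806
L = 3.5 × 69.265806 = 242.430320
V = π·1² × L = 3.141593 × 242.430320 = 761.617311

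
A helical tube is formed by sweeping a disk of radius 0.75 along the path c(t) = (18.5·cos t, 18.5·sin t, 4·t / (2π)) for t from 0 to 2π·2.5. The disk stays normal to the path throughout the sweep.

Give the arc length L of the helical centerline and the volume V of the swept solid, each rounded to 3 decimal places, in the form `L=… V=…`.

2πR = 2π·18.5 = 116.238928
per-turn = √(116.238928² + 4²) = √(13511.4884 + 16) = √13527.4884 = 116.307732
L = 2.5 × 116.307732 = 290.769329
V = π·0.75² × L = 1.767146 × 290.769329 = 513.831818

L=290.769 V=513.832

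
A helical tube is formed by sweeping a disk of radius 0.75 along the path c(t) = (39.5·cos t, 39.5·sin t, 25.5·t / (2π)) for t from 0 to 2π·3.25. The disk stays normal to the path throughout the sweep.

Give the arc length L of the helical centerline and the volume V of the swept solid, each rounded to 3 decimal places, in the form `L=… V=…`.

2πR = 2π·39.5 = 248.185820
per-turn = √(248.185820² + 25.5²) = √(61596.2011 + 650.25) = √62246.4511 = 249.492387
L = 3.25 × 249.492387 = 810.850257
V = π·0.75² × L = 1.767146 × 810.850257 = 1432.890681

L=810.850 V=1432.891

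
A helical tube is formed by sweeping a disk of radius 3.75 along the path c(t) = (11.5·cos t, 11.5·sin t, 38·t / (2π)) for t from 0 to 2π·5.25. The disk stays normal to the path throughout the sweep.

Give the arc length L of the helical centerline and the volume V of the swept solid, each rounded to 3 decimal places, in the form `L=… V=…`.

L=428.608 V=18935.312

2πR = 2π·11.5 = 72.256631
per-turn = √(72.256631² + 38²) = √(5221.0207 + 1444) = √6665.0207 = 81.639578
L = 5.25 × 81.639578 = 428.607786
V = π·3.75² × L = 44.178647 × 428.607786 = 18935.311926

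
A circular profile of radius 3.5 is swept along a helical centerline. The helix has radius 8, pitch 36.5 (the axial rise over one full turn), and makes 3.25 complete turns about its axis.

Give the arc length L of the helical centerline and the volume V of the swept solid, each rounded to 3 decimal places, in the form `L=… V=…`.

2πR = 2π·8 = 50.265482
per-turn = √(50.265482² + 36.5²) = √(2526.6187 + 1332.25) = √3858.8687 = 62.119793
L = 3.25 × 62.119793 = 201.889328
V = π·3.5² × L = 38.484510 × 201.889328 = 7769.611879

L=201.889 V=7769.612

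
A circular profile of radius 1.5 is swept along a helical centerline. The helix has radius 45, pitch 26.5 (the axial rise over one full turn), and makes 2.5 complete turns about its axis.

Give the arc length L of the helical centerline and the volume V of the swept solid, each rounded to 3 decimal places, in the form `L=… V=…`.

L=709.956 V=5018.385

2πR = 2π·45 = 282.743339
per-turn = √(282.743339² + 26.5²) = √(79943.7956 + 702.25) = √80646.0456 = 283.982474
L = 2.5 × 283.982474 = 709.956185
V = π·1.5² × L = 7.068583 × 709.956185 = 5018.384558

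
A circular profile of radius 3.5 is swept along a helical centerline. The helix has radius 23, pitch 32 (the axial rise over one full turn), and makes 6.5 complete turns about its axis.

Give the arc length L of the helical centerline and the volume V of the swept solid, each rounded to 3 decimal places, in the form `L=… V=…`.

2πR = 2π·23 = 144.513262
per-turn = √(144.513262² + 32²) = √(20884.0829 + 1024) = √21908.0829 = 148.013793
L = 6.5 × 148.013793 = 962.089654
V = π·3.5² × L = 38.484510 × 962.089654 = 37025.548931

L=962.090 V=37025.549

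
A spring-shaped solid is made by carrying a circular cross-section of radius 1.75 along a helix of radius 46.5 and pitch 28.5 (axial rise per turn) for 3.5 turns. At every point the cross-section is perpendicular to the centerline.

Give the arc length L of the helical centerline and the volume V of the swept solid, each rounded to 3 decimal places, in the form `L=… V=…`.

2πR = 2π·46.5 = 292.168117
per-turn = √(292.168117² + 28.5²) = √(85362.2085 + 812.25) = √86174.4585 = 293.554864
L = 3.5 × 293.554864 = 1027.442026
V = π·1.75² × L = 9.621128 × 1027.442026 = 9885.150730

L=1027.442 V=9885.151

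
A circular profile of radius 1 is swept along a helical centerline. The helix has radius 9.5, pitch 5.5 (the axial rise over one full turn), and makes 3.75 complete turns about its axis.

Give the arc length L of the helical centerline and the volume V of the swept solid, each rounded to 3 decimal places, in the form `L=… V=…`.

L=224.787 V=706.188

2πR = 2π·9.5 = 59.690260
per-turn = √(59.690260² + 5.5²) = √(3562.9272 + 30.25) = √3593.1772 = 59.943116
L = 3.75 × 59.943116 = 224.786686
V = π·1² × L = 3.141593 × 224.786686 = 706.188201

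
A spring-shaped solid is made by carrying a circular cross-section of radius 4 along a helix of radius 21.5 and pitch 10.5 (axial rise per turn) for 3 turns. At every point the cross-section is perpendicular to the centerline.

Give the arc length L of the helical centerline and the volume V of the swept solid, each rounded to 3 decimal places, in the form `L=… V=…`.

2πR = 2π·21.5 = 135.088484
per-turn = √(135.088484² + 10.5²) = √(18248.8985 + 110.25) = √18359.1485 = 135.495936
L = 3 × 135.495936 = 406.487807
V = π·4² × L = 50.265482 × 406.487807 = 20432.305707

L=406.488 V=20432.306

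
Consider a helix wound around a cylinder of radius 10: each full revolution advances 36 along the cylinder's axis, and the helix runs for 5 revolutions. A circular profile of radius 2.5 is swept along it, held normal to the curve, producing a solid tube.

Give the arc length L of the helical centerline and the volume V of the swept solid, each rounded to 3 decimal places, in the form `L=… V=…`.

L=362.072 V=7109.265

2πR = 2π·10 = 62.831853
per-turn = √(62.831853² + 36²) = √(3947.8418 + 1296) = √5243.8418 = 72.414375
L = 5 × 72.414375 = 362.071877
V = π·2.5² × L = 19.634954 × 362.071877 = 7109.264678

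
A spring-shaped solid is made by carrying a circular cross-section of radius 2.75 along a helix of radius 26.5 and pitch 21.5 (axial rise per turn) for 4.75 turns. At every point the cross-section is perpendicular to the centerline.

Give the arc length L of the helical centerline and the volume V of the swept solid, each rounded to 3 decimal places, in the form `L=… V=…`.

2πR = 2π·26.5 = 166.504411
per-turn = √(166.504411² + 21.5²) = √(27723.7188 + 462.25) = √28185.9688 = 167.886774
L = 4.75 × 167.886774 = 797.462175
V = π·2.75² × L = 23.758294 × 797.462175 = 18946.341155

L=797.462 V=18946.341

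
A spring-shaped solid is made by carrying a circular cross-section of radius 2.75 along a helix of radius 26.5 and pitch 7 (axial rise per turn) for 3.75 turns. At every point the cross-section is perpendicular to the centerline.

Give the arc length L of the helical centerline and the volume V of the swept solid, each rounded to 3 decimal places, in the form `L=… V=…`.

2πR = 2π·26.5 = 166.504411
per-turn = √(166.504411² + 7²) = √(27723.7188 + 49) = √27772.7188 = 166.651489
L = 3.75 × 166.651489 = 624.943083
V = π·2.75² × L = 23.758294 × 624.943083 = 14847.581787

L=624.943 V=14847.582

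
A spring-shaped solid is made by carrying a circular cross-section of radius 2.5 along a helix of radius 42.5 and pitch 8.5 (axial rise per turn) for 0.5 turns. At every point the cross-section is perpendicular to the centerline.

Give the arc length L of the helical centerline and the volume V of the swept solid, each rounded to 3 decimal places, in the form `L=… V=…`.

L=133.585 V=2622.941

2πR = 2π·42.5 = 267.035376
per-turn = √(267.035376² + 8.5²) = √(71307.8918 + 72.25) = √71380.1418 = 267.170623
L = 0.5 × 267.170623 = 133.585312
V = π·2.5² × L = 19.634954 × 133.585312 = 2622.941458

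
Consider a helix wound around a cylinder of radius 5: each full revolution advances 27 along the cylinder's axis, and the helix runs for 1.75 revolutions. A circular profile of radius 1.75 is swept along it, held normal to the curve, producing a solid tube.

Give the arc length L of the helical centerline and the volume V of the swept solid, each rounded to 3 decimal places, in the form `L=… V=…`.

L=72.492 V=697.457

2πR = 2π·5 = 31.415927
per-turn = √(31.415927² + 27²) = √(986.9604 + 729) = √1715.9604 = 41.424153
L = 1.75 × 41.424153 = 72.492268
V = π·1.75² × L = 9.621128 × 72.492268 = 697.457349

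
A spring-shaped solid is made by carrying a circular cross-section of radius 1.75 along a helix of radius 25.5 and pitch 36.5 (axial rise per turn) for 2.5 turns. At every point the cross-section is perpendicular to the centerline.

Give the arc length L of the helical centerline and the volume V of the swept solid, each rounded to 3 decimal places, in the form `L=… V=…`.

L=410.815 V=3952.508

2πR = 2π·25.5 = 160.221225
per-turn = √(160.221225² + 36.5²) = √(25670.8410 + 1332.25) = √27003.0910 = 164.326173
L = 2.5 × 164.326173 = 410.815432
V = π·1.75² × L = 9.621128 × 410.815432 = 3952.507649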